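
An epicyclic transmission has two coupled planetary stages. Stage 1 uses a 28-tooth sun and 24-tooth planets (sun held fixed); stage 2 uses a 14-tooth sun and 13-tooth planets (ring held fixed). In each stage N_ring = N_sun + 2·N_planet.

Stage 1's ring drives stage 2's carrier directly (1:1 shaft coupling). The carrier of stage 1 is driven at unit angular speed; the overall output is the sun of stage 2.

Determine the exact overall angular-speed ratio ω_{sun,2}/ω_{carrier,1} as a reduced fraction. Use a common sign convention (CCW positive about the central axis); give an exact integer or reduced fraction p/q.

702/133

Stage 1: N_ring = 28 + 2·24 = 76
Stage 1: 28(ω_s−ω_c) = −76(ω_r−ω_c),  ω_s=0, ω_c=1
Stage 1: ω_r = 1 − (28/76)(0−1) = 26/19
  ⇒ ω_r¹/ω_c¹ = 26/19
Stage 2: N_ring = 14 + 2·13 = 40
Stage 2: 14(ω_s−ω_c) = −40(ω_r−ω_c),  ω_r=0, ω_c=1
Stage 2: ω_s = 1 − (40/14)(0−1) = 27/7
  ⇒ ω_s²/ω_c² = 27/7
Coupling ω_c² = ω_r¹ ⇒ overall = 26/19 × 27/7 = 702/133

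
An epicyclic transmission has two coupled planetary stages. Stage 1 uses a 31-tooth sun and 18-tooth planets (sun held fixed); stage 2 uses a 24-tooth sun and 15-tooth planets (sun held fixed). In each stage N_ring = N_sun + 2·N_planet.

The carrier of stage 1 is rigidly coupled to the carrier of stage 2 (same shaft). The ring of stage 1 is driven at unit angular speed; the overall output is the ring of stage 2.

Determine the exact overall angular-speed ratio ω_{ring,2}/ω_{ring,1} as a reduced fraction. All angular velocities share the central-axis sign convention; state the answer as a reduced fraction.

871/882

Stage 1: N_ring = 31 + 2·18 = 67
Stage 1: 31(ω_s−ω_c) = −67(ω_r−ω_c),  ω_s=0, ω_r=1
Stage 1: 31(0−ω_c) = −67(1−ω_c)  ⇒  98ω_c = 67  ⇒  ω_c = 67/98
  ⇒ ω_c¹/ω_r¹ = 67/98
Stage 2: N_ring = 24 + 2·15 = 54
Stage 2: 24(ω_s−ω_c) = −54(ω_r−ω_c),  ω_s=0, ω_c=1
Stage 2: ω_r = 1 − (24/54)(0−1) = 13/9
  ⇒ ω_r²/ω_c² = 13/9
Coupling ω_c² = ω_c¹ ⇒ overall = 67/98 × 13/9 = 871/882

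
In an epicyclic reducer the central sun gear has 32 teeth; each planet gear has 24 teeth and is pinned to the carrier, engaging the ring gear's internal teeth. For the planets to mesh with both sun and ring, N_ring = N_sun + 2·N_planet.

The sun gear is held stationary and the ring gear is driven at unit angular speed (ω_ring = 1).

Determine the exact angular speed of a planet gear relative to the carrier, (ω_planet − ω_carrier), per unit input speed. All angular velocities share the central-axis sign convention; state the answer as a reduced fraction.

20/21

N_ring = 32 + 2·24 = 80
32(ω_s−ω_c) = −80(ω_r−ω_c),  ω_s=0, ω_r=1
32(0−ω_c) = −80(1−ω_c)  ⇒  112ω_c = 80  ⇒  ω_c = 5/7
sun–planet: 32·(0−5/7) = −24·(ω_p−ω_c)  ⇒  ω_p−ω_c = −(32/24)·(-5/7) = 20/21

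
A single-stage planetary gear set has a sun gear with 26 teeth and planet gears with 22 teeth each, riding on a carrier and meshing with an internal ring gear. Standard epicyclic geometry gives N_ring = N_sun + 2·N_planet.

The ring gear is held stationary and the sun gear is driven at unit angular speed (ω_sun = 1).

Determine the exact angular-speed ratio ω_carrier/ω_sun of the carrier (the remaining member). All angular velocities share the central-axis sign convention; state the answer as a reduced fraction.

N_ring = 26 + 2·22 = 70
26(ω_s−ω_c) = −70(ω_r−ω_c),  ω_r=0, ω_s=1
26(1−ω_c) = −70(0−ω_c)  ⇒  96ω_c = 26  ⇒  ω_c = 13/48
ω_c/ω_s = 13/48

13/48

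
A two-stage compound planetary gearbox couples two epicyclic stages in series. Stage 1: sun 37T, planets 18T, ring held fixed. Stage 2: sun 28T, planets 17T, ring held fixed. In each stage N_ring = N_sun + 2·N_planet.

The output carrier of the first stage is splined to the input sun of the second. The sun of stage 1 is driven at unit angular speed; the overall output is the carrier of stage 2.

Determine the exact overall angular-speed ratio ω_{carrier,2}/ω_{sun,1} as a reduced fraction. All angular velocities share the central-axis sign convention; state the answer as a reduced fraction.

259/2475

Stage 1: N_ring = 37 + 2·18 = 73
Stage 1: 37(ω_s−ω_c) = −73(ω_r−ω_c),  ω_r=0, ω_s=1
Stage 1: 37(1−ω_c) = −73(0−ω_c)  ⇒  110ω_c = 37  ⇒  ω_c = 37/110
  ⇒ ω_c¹/ω_s¹ = 37/110
Stage 2: N_ring = 28 + 2·17 = 62
Stage 2: 28(ω_s−ω_c) = −62(ω_r−ω_c),  ω_r=0, ω_s=1
Stage 2: 28(1−ω_c) = −62(0−ω_c)  ⇒  90ω_c = 28  ⇒  ω_c = 14/45
  ⇒ ω_c²/ω_s² = 14/45
Coupling ω_s² = ω_c¹ ⇒ overall = 37/110 × 14/45 = 259/2475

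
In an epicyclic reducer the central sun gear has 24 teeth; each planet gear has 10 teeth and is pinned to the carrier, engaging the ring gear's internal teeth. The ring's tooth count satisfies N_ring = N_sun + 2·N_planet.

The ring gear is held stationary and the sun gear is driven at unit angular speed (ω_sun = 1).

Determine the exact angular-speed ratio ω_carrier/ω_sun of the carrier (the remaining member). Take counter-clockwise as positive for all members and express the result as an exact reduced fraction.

N_ring = 24 + 2·10 = 44
24(ω_s−ω_c) = −44(ω_r−ω_c),  ω_r=0, ω_s=1
24(1−ω_c) = −44(0−ω_c)  ⇒  68ω_c = 24  ⇒  ω_c = 6/17
ω_c/ω_s = 6/17

6/17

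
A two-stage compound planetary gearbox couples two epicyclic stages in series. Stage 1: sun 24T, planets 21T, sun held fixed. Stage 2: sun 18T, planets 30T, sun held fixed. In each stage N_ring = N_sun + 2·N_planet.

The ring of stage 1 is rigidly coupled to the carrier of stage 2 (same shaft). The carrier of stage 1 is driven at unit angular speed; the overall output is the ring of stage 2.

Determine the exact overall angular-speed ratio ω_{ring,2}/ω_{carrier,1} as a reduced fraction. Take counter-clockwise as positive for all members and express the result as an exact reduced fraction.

240/143

Stage 1: N_ring = 24 + 2·21 = 66
Stage 1: 24(ω_s−ω_c) = −66(ω_r−ω_c),  ω_s=0, ω_c=1
Stage 1: ω_r = 1 − (24/66)(0−1) = 15/11
  ⇒ ω_r¹/ω_c¹ = 15/11
Stage 2: N_ring = 18 + 2·30 = 78
Stage 2: 18(ω_s−ω_c) = −78(ω_r−ω_c),  ω_s=0, ω_c=1
Stage 2: ω_r = 1 − (18/78)(0−1) = 16/13
  ⇒ ω_r²/ω_c² = 16/13
Coupling ω_c² = ω_r¹ ⇒ overall = 15/11 × 16/13 = 240/143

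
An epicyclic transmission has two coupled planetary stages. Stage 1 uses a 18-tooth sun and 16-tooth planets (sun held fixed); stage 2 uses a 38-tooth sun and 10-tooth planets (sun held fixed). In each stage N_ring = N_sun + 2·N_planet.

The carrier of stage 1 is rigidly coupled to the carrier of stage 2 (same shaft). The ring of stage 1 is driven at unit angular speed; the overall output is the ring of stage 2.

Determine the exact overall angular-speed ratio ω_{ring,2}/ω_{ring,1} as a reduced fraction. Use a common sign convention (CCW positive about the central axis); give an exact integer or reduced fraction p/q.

600/493

Stage 1: N_ring = 18 + 2·16 = 50
Stage 1: 18(ω_s−ω_c) = −50(ω_r−ω_c),  ω_s=0, ω_r=1
Stage 1: 18(0−ω_c) = −50(1−ω_c)  ⇒  68ω_c = 50  ⇒  ω_c = 25/34
  ⇒ ω_c¹/ω_r¹ = 25/34
Stage 2: N_ring = 38 + 2·10 = 58
Stage 2: 38(ω_s−ω_c) = −58(ω_r−ω_c),  ω_s=0, ω_c=1
Stage 2: ω_r = 1 − (38/58)(0−1) = 48/29
  ⇒ ω_r²/ω_c² = 48/29
Coupling ω_c² = ω_c¹ ⇒ overall = 25/34 × 48/29 = 600/493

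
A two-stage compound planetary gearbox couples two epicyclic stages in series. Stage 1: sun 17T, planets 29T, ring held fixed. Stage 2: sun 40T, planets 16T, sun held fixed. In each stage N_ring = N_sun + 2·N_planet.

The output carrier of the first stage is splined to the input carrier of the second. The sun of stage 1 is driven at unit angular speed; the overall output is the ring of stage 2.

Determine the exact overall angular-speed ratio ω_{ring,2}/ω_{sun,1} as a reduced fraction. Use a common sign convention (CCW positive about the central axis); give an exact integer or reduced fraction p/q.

119/414

Stage 1: N_ring = 17 + 2·29 = 75
Stage 1: 17(ω_s−ω_c) = −75(ω_r−ω_c),  ω_r=0, ω_s=1
Stage 1: 17(1−ω_c) = −75(0−ω_c)  ⇒  92ω_c = 17  ⇒  ω_c = 17/92
  ⇒ ω_c¹/ω_s¹ = 17/92
Stage 2: N_ring = 40 + 2·16 = 72
Stage 2: 40(ω_s−ω_c) = −72(ω_r−ω_c),  ω_s=0, ω_c=1
Stage 2: ω_r = 1 − (40/72)(0−1) = 14/9
  ⇒ ω_r²/ω_c² = 14/9
Coupling ω_c² = ω_c¹ ⇒ overall = 17/92 × 14/9 = 119/414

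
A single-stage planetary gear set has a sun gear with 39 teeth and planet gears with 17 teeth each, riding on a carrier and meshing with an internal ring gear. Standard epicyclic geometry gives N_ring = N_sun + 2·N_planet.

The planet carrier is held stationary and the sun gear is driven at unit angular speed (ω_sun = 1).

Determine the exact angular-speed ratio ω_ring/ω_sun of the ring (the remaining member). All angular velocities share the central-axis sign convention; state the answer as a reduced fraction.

-39/73

N_ring = 39 + 2·17 = 73
39(ω_s−ω_c) = −73(ω_r−ω_c),  ω_c=0, ω_s=1
ω_r = 0 − (39/73)(1−0) = -39/73
ω_r/ω_s = -39/73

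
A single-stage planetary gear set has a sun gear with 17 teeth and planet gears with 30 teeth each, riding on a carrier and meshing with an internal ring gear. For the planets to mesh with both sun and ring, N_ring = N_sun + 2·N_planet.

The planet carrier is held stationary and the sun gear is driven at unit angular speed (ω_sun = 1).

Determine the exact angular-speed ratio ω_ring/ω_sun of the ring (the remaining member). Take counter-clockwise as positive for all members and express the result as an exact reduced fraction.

N_ring = 17 + 2·30 = 77
17(ω_s−ω_c) = −77(ω_r−ω_c),  ω_c=0, ω_s=1
ω_r = 0 − (17/77)(1−0) = -17/77
ω_r/ω_s = -17/77

-17/77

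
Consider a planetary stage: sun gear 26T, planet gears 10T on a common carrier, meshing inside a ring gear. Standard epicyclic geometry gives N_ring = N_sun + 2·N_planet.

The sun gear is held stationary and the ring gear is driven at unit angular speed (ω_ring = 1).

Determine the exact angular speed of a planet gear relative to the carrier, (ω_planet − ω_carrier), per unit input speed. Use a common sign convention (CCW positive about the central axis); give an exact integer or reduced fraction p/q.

299/180

N_ring = 26 + 2·10 = 46
26(ω_s−ω_c) = −46(ω_r−ω_c),  ω_s=0, ω_r=1
26(0−ω_c) = −46(1−ω_c)  ⇒  72ω_c = 46  ⇒  ω_c = 23/36
sun–planet: 26·(0−23/36) = −10·(ω_p−ω_c)  ⇒  ω_p−ω_c = −(26/10)·(-23/36) = 299/180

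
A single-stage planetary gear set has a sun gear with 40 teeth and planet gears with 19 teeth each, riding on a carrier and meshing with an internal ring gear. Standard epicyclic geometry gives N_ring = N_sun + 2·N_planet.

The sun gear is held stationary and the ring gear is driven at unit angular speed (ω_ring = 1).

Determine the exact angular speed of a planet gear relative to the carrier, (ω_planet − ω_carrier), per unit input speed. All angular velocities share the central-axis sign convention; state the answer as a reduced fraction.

1560/1121

N_ring = 40 + 2·19 = 78
40(ω_s−ω_c) = −78(ω_r−ω_c),  ω_s=0, ω_r=1
40(0−ω_c) = −78(1−ω_c)  ⇒  118ω_c = 78  ⇒  ω_c = 39/59
sun–planet: 40·(0−39/59) = −19·(ω_p−ω_c)  ⇒  ω_p−ω_c = −(40/19)·(-39/59) = 1560/1121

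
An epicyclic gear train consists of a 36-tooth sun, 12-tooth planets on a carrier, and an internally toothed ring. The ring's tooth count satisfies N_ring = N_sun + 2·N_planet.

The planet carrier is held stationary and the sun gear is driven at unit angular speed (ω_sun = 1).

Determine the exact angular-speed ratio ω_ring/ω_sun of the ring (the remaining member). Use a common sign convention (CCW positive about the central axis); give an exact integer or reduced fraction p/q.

-3/5

N_ring = 36 + 2·12 = 60
36(ω_s−ω_c) = −60(ω_r−ω_c),  ω_c=0, ω_s=1
ω_r = 0 − (36/60)(1−0) = -3/5
ω_r/ω_s = -3/5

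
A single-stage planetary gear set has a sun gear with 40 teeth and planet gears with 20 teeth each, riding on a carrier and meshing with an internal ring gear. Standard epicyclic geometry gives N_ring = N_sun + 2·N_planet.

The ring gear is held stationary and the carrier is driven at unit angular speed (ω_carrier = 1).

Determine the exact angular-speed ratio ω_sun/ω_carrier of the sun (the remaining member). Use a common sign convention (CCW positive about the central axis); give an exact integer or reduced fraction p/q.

N_ring = 40 + 2·20 = 80
40(ω_s−ω_c) = −80(ω_r−ω_c),  ω_r=0, ω_c=1
ω_s = 1 − (80/40)(0−1) = 3
ω_s/ω_c = 3

3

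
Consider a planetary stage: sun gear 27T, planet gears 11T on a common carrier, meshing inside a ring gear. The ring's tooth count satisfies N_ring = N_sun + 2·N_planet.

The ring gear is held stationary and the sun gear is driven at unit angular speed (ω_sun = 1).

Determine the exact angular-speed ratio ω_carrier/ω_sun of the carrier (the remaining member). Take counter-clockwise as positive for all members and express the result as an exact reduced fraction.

N_ring = 27 + 2·11 = 49
27(ω_s−ω_c) = −49(ω_r−ω_c),  ω_r=0, ω_s=1
27(1−ω_c) = −49(0−ω_c)  ⇒  76ω_c = 27  ⇒  ω_c = 27/76
ω_c/ω_s = 27/76

27/76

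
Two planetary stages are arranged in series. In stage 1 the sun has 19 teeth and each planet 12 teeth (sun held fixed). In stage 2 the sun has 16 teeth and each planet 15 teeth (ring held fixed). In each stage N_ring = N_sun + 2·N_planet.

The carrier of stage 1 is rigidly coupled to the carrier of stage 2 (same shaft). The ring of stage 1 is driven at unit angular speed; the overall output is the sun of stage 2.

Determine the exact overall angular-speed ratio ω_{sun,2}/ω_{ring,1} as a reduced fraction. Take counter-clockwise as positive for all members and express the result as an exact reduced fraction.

43/16

Stage 1: N_ring = 19 + 2·12 = 43
Stage 1: 19(ω_s−ω_c) = −43(ω_r−ω_c),  ω_s=0, ω_r=1
Stage 1: 19(0−ω_c) = −43(1−ω_c)  ⇒  62ω_c = 43  ⇒  ω_c = 43/62
  ⇒ ω_c¹/ω_r¹ = 43/62
Stage 2: N_ring = 16 + 2·15 = 46
Stage 2: 16(ω_s−ω_c) = −46(ω_r−ω_c),  ω_r=0, ω_c=1
Stage 2: ω_s = 1 − (46/16)(0−1) = 31/8
  ⇒ ω_s²/ω_c² = 31/8
Coupling ω_c² = ω_c¹ ⇒ overall = 43/62 × 31/8 = 43/16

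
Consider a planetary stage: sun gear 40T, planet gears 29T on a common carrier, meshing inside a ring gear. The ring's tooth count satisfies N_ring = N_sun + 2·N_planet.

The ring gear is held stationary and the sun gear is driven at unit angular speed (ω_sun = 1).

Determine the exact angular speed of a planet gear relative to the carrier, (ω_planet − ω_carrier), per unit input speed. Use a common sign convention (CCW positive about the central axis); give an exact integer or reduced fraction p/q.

-1960/2001

N_ring = 40 + 2·29 = 98
40(ω_s−ω_c) = −98(ω_r−ω_c),  ω_r=0, ω_s=1
40(1−ω_c) = −98(0−ω_c)  ⇒  138ω_c = 40  ⇒  ω_c = 20/69
sun–planet: 40·(1−20/69) = −29·(ω_p−ω_c)  ⇒  ω_p−ω_c = −(40/29)·(49/69) = -1960/2001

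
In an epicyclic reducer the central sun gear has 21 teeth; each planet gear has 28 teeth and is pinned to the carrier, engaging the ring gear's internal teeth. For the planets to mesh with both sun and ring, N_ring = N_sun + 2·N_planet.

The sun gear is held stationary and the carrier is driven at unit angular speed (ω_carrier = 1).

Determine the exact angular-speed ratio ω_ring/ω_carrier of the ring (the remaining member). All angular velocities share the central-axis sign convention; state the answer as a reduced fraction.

14/11

N_ring = 21 + 2·28 = 77
21(ω_s−ω_c) = −77(ω_r−ω_c),  ω_s=0, ω_c=1
ω_r = 1 − (21/77)(0−1) = 14/11
ω_r/ω_c = 14/11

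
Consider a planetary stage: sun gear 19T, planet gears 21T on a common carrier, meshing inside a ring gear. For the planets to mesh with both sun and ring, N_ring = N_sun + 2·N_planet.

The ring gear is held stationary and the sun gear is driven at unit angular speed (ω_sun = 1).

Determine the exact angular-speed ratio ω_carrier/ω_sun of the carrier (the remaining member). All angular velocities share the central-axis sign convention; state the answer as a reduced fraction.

19/80

N_ring = 19 + 2·21 = 61
19(ω_s−ω_c) = −61(ω_r−ω_c),  ω_r=0, ω_s=1
19(1−ω_c) = −61(0−ω_c)  ⇒  80ω_c = 19  ⇒  ω_c = 19/80
ω_c/ω_s = 19/80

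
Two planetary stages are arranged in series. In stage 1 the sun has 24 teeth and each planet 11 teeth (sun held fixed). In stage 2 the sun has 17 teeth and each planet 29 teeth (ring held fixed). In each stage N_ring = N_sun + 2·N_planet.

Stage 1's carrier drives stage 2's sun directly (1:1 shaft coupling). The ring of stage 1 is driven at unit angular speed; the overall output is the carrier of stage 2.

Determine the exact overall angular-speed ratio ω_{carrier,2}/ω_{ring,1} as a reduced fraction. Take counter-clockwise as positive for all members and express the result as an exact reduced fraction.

Stage 1: N_ring = 24 + 2·11 = 46
Stage 1: 24(ω_s−ω_c) = −46(ω_r−ω_c),  ω_s=0, ω_r=1
Stage 1: 24(0−ω_c) = −46(1−ω_c)  ⇒  70ω_c = 46  ⇒  ω_c = 23/35
  ⇒ ω_c¹/ω_r¹ = 23/35
Stage 2: N_ring = 17 + 2·29 = 75
Stage 2: 17(ω_s−ω_c) = −75(ω_r−ω_c),  ω_r=0, ω_s=1
Stage 2: 17(1−ω_c) = −75(0−ω_c)  ⇒  92ω_c = 17  ⇒  ω_c = 17/92
  ⇒ ω_c²/ω_s² = 17/92
Coupling ω_s² = ω_c¹ ⇒ overall = 23/35 × 17/92 = 17/140

17/140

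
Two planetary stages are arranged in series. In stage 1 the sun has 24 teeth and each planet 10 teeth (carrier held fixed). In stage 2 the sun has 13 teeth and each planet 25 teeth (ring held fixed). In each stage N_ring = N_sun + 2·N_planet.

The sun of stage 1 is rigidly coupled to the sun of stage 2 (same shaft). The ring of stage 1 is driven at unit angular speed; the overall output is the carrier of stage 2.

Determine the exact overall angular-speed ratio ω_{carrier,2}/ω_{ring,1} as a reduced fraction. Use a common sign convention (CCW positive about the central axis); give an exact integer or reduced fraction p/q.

-143/456

Stage 1: N_ring = 24 + 2·10 = 44
Stage 1: 24(ω_s−ω_c) = −44(ω_r−ω_c),  ω_c=0, ω_r=1
Stage 1: ω_s = 0 − (44/24)(1−0) = -11/6
  ⇒ ω_s¹/ω_r¹ = -11/6
Stage 2: N_ring = 13 + 2·25 = 63
Stage 2: 13(ω_s−ω_c) = −63(ω_r−ω_c),  ω_r=0, ω_s=1
Stage 2: 13(1−ω_c) = −63(0−ω_c)  ⇒  76ω_c = 13  ⇒  ω_c = 13/76
  ⇒ ω_c²/ω_s² = 13/76
Coupling ω_s² = ω_s¹ ⇒ overall = -11/6 × 13/76 = -143/456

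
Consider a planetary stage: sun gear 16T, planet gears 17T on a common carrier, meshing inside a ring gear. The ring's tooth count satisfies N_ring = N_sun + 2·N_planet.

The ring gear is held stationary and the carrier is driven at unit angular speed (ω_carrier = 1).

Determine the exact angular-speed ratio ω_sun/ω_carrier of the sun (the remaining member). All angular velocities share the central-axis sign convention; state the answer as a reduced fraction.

33/8

N_ring = 16 + 2·17 = 50
16(ω_s−ω_c) = −50(ω_r−ω_c),  ω_r=0, ω_c=1
ω_s = 1 − (50/16)(0−1) = 33/8
ω_s/ω_c = 33/8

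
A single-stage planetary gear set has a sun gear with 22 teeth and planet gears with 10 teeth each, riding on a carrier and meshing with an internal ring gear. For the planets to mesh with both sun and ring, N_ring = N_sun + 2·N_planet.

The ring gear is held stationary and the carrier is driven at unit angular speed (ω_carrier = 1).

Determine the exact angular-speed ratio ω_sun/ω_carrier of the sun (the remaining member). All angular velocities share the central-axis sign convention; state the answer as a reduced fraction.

N_ring = 22 + 2·10 = 42
22(ω_s−ω_c) = −42(ω_r−ω_c),  ω_r=0, ω_c=1
ω_s = 1 − (42/22)(0−1) = 32/11
ω_s/ω_c = 32/11

32/11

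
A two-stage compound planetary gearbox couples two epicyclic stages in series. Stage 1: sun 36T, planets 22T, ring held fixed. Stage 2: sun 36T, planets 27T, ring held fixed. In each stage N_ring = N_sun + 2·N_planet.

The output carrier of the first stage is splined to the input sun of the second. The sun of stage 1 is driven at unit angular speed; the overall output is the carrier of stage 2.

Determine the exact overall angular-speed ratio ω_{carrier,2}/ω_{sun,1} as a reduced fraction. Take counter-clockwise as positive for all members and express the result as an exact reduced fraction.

18/203

Stage 1: N_ring = 36 + 2·22 = 80
Stage 1: 36(ω_s−ω_c) = −80(ω_r−ω_c),  ω_r=0, ω_s=1
Stage 1: 36(1−ω_c) = −80(0−ω_c)  ⇒  116ω_c = 36  ⇒  ω_c = 9/29
  ⇒ ω_c¹/ω_s¹ = 9/29
Stage 2: N_ring = 36 + 2·27 = 90
Stage 2: 36(ω_s−ω_c) = −90(ω_r−ω_c),  ω_r=0, ω_s=1
Stage 2: 36(1−ω_c) = −90(0−ω_c)  ⇒  126ω_c = 36  ⇒  ω_c = 2/7
  ⇒ ω_c²/ω_s² = 2/7
Coupling ω_s² = ω_c¹ ⇒ overall = 9/29 × 2/7 = 18/203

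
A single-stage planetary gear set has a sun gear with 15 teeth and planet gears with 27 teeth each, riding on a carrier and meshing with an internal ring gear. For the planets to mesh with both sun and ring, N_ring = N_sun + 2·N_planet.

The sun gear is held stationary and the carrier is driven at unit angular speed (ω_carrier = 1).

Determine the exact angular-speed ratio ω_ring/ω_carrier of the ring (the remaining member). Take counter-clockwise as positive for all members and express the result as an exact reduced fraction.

N_ring = 15 + 2·27 = 69
15(ω_s−ω_c) = −69(ω_r−ω_c),  ω_s=0, ω_c=1
ω_r = 1 − (15/69)(0−1) = 28/23
ω_r/ω_c = 28/23

28/23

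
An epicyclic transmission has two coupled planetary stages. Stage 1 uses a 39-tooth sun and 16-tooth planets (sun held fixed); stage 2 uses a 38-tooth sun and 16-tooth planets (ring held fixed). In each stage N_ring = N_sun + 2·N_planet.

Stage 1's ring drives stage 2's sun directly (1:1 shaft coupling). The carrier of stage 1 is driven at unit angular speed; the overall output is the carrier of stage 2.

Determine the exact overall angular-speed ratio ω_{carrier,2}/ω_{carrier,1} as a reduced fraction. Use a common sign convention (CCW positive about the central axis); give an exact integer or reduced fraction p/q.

1045/1917

Stage 1: N_ring = 39 + 2·16 = 71
Stage 1: 39(ω_s−ω_c) = −71(ω_r−ω_c),  ω_s=0, ω_c=1
Stage 1: ω_r = 1 − (39/71)(0−1) = 110/71
  ⇒ ω_r¹/ω_c¹ = 110/71
Stage 2: N_ring = 38 + 2·16 = 70
Stage 2: 38(ω_s−ω_c) = −70(ω_r−ω_c),  ω_r=0, ω_s=1
Stage 2: 38(1−ω_c) = −70(0−ω_c)  ⇒  108ω_c = 38  ⇒  ω_c = 19/54
  ⇒ ω_c²/ω_s² = 19/54
Coupling ω_s² = ω_r¹ ⇒ overall = 110/71 × 19/54 = 1045/1917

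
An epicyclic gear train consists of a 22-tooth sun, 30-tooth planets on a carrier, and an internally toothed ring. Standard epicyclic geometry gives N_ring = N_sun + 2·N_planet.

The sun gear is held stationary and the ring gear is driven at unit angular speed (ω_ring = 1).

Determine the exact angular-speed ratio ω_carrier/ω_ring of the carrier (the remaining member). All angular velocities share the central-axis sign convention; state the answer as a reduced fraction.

41/52

N_ring = 22 + 2·30 = 82
22(ω_s−ω_c) = −82(ω_r−ω_c),  ω_s=0, ω_r=1
22(0−ω_c) = −82(1−ω_c)  ⇒  104ω_c = 82  ⇒  ω_c = 41/52
ω_c/ω_r = 41/52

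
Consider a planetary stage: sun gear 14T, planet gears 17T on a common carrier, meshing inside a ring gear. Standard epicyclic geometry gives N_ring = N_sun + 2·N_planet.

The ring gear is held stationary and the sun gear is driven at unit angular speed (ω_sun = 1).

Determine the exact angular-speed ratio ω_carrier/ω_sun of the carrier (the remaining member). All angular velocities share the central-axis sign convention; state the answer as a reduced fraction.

N_ring = 14 + 2·17 = 48
14(ω_s−ω_c) = −48(ω_r−ω_c),  ω_r=0, ω_s=1
14(1−ω_c) = −48(0−ω_c)  ⇒  62ω_c = 14  ⇒  ω_c = 7/31
ω_c/ω_s = 7/31

7/31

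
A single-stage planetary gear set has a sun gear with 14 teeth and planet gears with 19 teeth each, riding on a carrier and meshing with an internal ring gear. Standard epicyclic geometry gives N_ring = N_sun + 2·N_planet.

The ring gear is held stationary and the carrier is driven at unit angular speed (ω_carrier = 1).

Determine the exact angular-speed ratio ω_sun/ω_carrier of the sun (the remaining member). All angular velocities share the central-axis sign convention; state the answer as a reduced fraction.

N_ring = 14 + 2·19 = 52
14(ω_s−ω_c) = −52(ω_r−ω_c),  ω_r=0, ω_c=1
ω_s = 1 − (52/14)(0−1) = 33/7
ω_s/ω_c = 33/7

33/7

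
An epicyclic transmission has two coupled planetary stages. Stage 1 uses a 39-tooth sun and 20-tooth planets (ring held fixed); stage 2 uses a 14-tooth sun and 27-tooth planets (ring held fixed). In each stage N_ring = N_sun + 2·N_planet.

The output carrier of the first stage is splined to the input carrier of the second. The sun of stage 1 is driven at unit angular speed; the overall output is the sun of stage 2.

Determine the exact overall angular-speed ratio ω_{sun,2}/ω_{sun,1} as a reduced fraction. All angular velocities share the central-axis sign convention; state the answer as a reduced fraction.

Stage 1: N_ring = 39 + 2·20 = 79
Stage 1: 39(ω_s−ω_c) = −79(ω_r−ω_c),  ω_r=0, ω_s=1
Stage 1: 39(1−ω_c) = −79(0−ω_c)  ⇒  118ω_c = 39  ⇒  ω_c = 39/118
  ⇒ ω_c¹/ω_s¹ = 39/118
Stage 2: N_ring = 14 + 2·27 = 68
Stage 2: 14(ω_s−ω_c) = −68(ω_r−ω_c),  ω_r=0, ω_c=1
Stage 2: ω_s = 1 − (68/14)(0−1) = 41/7
  ⇒ ω_s²/ω_c² = 41/7
Coupling ω_c² = ω_c¹ ⇒ overall = 39/118 × 41/7 = 1599/826

1599/826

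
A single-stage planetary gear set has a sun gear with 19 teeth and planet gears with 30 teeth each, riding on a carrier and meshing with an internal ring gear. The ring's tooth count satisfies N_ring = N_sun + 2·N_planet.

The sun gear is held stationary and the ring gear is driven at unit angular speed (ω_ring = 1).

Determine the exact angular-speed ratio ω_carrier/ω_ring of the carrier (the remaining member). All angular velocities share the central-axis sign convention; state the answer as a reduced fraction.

N_ring = 19 + 2·30 = 79
19(ω_s−ω_c) = −79(ω_r−ω_c),  ω_s=0, ω_r=1
19(0−ω_c) = −79(1−ω_c)  ⇒  98ω_c = 79  ⇒  ω_c = 79/98
ω_c/ω_r = 79/98

79/98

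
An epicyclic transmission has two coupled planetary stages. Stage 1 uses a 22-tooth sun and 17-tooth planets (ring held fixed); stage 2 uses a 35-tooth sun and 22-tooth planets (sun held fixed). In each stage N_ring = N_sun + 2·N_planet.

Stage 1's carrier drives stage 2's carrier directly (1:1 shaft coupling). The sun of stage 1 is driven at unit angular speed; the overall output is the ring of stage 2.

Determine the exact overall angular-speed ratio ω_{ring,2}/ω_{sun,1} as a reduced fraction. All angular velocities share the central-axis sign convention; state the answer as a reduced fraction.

418/1027

Stage 1: N_ring = 22 + 2·17 = 56
Stage 1: 22(ω_s−ω_c) = −56(ω_r−ω_c),  ω_r=0, ω_s=1
Stage 1: 22(1−ω_c) = −56(0−ω_c)  ⇒  78ω_c = 22  ⇒  ω_c = 11/39
  ⇒ ω_c¹/ω_s¹ = 11/39
Stage 2: N_ring = 35 + 2·22 = 79
Stage 2: 35(ω_s−ω_c) = −79(ω_r−ω_c),  ω_s=0, ω_c=1
Stage 2: ω_r = 1 − (35/79)(0−1) = 114/79
  ⇒ ω_r²/ω_c² = 114/79
Coupling ω_c² = ω_c¹ ⇒ overall = 11/39 × 114/79 = 418/1027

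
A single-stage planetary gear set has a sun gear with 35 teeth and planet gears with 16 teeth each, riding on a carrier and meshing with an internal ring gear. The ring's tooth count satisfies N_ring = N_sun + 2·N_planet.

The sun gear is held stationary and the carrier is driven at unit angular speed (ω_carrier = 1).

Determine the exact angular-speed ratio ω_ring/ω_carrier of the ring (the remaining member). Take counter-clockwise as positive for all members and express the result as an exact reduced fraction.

N_ring = 35 + 2·16 = 67
35(ω_s−ω_c) = −67(ω_r−ω_c),  ω_s=0, ω_c=1
ω_r = 1 − (35/67)(0−1) = 102/67
ω_r/ω_c = 102/67

102/67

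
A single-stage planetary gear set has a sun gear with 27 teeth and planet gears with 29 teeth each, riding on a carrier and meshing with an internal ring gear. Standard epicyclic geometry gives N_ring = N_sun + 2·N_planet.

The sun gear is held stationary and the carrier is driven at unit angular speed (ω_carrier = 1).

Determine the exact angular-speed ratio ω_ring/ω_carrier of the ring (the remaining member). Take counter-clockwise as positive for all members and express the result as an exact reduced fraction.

N_ring = 27 + 2·29 = 85
27(ω_s−ω_c) = −85(ω_r−ω_c),  ω_s=0, ω_c=1
ω_r = 1 − (27/85)(0−1) = 112/85
ω_r/ω_c = 112/85

112/85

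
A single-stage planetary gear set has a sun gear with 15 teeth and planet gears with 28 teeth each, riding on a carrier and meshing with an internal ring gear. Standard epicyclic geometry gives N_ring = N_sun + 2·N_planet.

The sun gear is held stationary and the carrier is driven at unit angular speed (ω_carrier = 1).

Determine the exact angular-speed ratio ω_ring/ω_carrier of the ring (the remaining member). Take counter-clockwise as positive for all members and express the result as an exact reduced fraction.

N_ring = 15 + 2·28 = 71
15(ω_s−ω_c) = −71(ω_r−ω_c),  ω_s=0, ω_c=1
ω_r = 1 − (15/71)(0−1) = 86/71
ω_r/ω_c = 86/71

86/71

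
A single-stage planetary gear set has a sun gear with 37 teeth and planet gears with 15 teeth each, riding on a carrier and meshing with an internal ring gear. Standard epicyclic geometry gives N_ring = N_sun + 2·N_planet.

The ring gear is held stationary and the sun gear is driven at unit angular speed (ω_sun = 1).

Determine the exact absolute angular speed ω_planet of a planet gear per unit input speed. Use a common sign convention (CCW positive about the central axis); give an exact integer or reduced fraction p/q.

N_ring = 37 + 2·15 = 67
37(ω_s−ω_c) = −67(ω_r−ω_c),  ω_r=0, ω_s=1
37(1−ω_c) = −67(0−ω_c)  ⇒  104ω_c = 37  ⇒  ω_c = 37/104
sun–planet: 37·(1−37/104) = −15·(ω_p−ω_c)  ⇒  ω_p−ω_c = −(37/15)·(67/104) = -2479/1560
ω_p = 37/104 − 2479/1560 = -37/30

-37/30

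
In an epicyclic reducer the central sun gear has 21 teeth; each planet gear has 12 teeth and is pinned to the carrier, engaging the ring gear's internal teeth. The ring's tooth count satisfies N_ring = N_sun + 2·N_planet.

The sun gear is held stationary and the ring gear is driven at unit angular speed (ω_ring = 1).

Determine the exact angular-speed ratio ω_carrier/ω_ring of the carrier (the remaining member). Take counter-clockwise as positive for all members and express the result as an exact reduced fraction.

15/22

N_ring = 21 + 2·12 = 45
21(ω_s−ω_c) = −45(ω_r−ω_c),  ω_s=0, ω_r=1
21(0−ω_c) = −45(1−ω_c)  ⇒  66ω_c = 45  ⇒  ω_c = 15/22
ω_c/ω_r = 15/22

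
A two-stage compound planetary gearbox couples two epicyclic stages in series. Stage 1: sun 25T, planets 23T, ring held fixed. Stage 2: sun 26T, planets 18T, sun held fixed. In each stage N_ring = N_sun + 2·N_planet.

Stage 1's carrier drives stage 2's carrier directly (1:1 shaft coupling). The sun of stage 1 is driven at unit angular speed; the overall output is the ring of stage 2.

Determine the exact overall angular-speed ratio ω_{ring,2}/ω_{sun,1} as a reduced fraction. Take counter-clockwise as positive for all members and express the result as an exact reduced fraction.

275/744

Stage 1: N_ring = 25 + 2·23 = 71
Stage 1: 25(ω_s−ω_c) = −71(ω_r−ω_c),  ω_r=0, ω_s=1
Stage 1: 25(1−ω_c) = −71(0−ω_c)  ⇒  96ω_c = 25  ⇒  ω_c = 25/96
  ⇒ ω_c¹/ω_s¹ = 25/96
Stage 2: N_ring = 26 + 2·18 = 62
Stage 2: 26(ω_s−ω_c) = −62(ω_r−ω_c),  ω_s=0, ω_c=1
Stage 2: ω_r = 1 − (26/62)(0−1) = 44/31
  ⇒ ω_r²/ω_c² = 44/31
Coupling ω_c² = ω_c¹ ⇒ overall = 25/96 × 44/31 = 275/744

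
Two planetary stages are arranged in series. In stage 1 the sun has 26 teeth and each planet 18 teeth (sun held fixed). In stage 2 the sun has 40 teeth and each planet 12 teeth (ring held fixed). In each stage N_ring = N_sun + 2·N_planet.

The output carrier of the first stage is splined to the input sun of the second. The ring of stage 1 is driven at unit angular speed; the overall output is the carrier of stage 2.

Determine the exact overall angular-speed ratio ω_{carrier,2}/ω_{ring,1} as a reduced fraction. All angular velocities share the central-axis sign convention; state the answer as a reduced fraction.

155/572

Stage 1: N_ring = 26 + 2·18 = 62
Stage 1: 26(ω_s−ω_c) = −62(ω_r−ω_c),  ω_s=0, ω_r=1
Stage 1: 26(0−ω_c) = −62(1−ω_c)  ⇒  88ω_c = 62  ⇒  ω_c = 31/44
  ⇒ ω_c¹/ω_r¹ = 31/44
Stage 2: N_ring = 40 + 2·12 = 64
Stage 2: 40(ω_s−ω_c) = −64(ω_r−ω_c),  ω_r=0, ω_s=1
Stage 2: 40(1−ω_c) = −64(0−ω_c)  ⇒  104ω_c = 40  ⇒  ω_c = 5/13
  ⇒ ω_c²/ω_s² = 5/13
Coupling ω_s² = ω_c¹ ⇒ overall = 31/44 × 5/13 = 155/572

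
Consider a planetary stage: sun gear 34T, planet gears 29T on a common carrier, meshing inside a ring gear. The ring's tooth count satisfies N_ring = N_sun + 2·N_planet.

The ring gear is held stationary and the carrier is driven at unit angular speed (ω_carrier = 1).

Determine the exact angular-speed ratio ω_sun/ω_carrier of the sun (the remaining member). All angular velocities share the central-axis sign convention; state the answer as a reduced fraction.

N_ring = 34 + 2·29 = 92
34(ω_s−ω_c) = −92(ω_r−ω_c),  ω_r=0, ω_c=1
ω_s = 1 − (92/34)(0−1) = 63/17
ω_s/ω_c = 63/17

63/17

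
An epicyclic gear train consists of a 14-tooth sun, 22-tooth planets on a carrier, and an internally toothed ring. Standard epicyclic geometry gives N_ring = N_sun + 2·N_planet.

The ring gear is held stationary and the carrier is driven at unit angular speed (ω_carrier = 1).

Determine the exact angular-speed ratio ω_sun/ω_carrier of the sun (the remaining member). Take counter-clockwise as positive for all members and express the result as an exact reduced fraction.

36/7

N_ring = 14 + 2·22 = 58
14(ω_s−ω_c) = −58(ω_r−ω_c),  ω_r=0, ω_c=1
ω_s = 1 − (58/14)(0−1) = 36/7
ω_s/ω_c = 36/7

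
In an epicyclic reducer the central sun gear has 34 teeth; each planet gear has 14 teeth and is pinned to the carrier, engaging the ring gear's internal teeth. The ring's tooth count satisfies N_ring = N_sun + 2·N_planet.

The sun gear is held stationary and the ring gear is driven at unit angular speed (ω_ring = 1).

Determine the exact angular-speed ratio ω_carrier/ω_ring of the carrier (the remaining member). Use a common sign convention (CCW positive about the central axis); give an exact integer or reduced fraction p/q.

31/48

N_ring = 34 + 2·14 = 62
34(ω_s−ω_c) = −62(ω_r−ω_c),  ω_s=0, ω_r=1
34(0−ω_c) = −62(1−ω_c)  ⇒  96ω_c = 62  ⇒  ω_c = 31/48
ω_c/ω_r = 31/48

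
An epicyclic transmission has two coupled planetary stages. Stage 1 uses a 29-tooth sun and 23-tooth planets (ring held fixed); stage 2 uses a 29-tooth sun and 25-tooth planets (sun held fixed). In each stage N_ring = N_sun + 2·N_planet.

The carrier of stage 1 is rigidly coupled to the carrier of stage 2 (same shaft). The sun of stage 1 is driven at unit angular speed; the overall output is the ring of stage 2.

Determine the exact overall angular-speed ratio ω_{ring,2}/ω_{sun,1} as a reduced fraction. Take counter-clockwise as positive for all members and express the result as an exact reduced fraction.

783/2054

Stage 1: N_ring = 29 + 2·23 = 75
Stage 1: 29(ω_s−ω_c) = −75(ω_r−ω_c),  ω_r=0, ω_s=1
Stage 1: 29(1−ω_c) = −75(0−ω_c)  ⇒  104ω_c = 29  ⇒  ω_c = 29/104
  ⇒ ω_c¹/ω_s¹ = 29/104
Stage 2: N_ring = 29 + 2·25 = 79
Stage 2: 29(ω_s−ω_c) = −79(ω_r−ω_c),  ω_s=0, ω_c=1
Stage 2: ω_r = 1 − (29/79)(0−1) = 108/79
  ⇒ ω_r²/ω_c² = 108/79
Coupling ω_c² = ω_c¹ ⇒ overall = 29/104 × 108/79 = 783/2054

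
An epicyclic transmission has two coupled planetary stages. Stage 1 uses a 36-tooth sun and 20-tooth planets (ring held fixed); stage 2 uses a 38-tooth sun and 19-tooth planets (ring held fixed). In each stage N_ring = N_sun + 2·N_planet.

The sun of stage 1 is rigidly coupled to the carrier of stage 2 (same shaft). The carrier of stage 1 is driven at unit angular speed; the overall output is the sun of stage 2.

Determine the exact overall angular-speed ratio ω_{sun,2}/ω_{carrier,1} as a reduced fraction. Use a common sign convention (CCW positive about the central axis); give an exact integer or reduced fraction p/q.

Stage 1: N_ring = 36 + 2·20 = 76
Stage 1: 36(ω_s−ω_c) = −76(ω_r−ω_c),  ω_r=0, ω_c=1
Stage 1: ω_s = 1 − (76/36)(0−1) = 28/9
  ⇒ ω_s¹/ω_c¹ = 28/9
Stage 2: N_ring = 38 + 2·19 = 76
Stage 2: 38(ω_s−ω_c) = −76(ω_r−ω_c),  ω_r=0, ω_c=1
Stage 2: ω_s = 1 − (76/38)(0−1) = 3
  ⇒ ω_s²/ω_c² = 3
Coupling ω_c² = ω_s¹ ⇒ overall = 28/9 × 3 = 28/3

28/3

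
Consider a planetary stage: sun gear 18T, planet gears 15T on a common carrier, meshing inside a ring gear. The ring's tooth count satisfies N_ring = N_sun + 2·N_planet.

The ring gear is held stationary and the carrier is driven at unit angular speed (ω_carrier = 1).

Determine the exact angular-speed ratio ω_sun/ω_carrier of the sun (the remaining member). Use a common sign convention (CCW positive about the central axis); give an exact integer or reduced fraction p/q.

N_ring = 18 + 2·15 = 48
18(ω_s−ω_c) = −48(ω_r−ω_c),  ω_r=0, ω_c=1
ω_s = 1 − (48/18)(0−1) = 11/3
ω_s/ω_c = 11/3

11/3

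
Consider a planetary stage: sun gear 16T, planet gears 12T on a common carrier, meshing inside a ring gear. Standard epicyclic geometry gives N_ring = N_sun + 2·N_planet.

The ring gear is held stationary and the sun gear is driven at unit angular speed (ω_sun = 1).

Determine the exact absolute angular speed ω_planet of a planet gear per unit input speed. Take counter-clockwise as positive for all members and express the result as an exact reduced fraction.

N_ring = 16 + 2·12 = 40
16(ω_s−ω_c) = −40(ω_r−ω_c),  ω_r=0, ω_s=1
16(1−ω_c) = −40(0−ω_c)  ⇒  56ω_c = 16  ⇒  ω_c = 2/7
sun–planet: 16·(1−2/7) = −12·(ω_p−ω_c)  ⇒  ω_p−ω_c = −(16/12)·(5/7) = -20/21
ω_p = 2/7 − 20/21 = -2/3

-2/3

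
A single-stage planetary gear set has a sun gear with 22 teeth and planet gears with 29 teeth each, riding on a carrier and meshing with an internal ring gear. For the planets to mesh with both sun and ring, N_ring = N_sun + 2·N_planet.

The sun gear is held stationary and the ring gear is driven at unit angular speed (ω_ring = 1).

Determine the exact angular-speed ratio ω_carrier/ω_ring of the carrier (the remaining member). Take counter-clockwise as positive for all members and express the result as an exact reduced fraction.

N_ring = 22 + 2·29 = 80
22(ω_s−ω_c) = −80(ω_r−ω_c),  ω_s=0, ω_r=1
22(0−ω_c) = −80(1−ω_c)  ⇒  102ω_c = 80  ⇒  ω_c = 40/51
ω_c/ω_r = 40/51

40/51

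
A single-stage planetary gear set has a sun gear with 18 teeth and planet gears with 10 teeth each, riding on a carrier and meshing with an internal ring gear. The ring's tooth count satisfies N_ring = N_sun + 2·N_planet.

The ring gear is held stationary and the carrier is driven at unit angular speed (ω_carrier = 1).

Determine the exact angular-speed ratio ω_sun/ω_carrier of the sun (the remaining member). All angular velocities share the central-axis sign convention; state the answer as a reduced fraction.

28/9

N_ring = 18 + 2·10 = 38
18(ω_s−ω_c) = −38(ω_r−ω_c),  ω_r=0, ω_c=1
ω_s = 1 − (38/18)(0−1) = 28/9
ω_s/ω_c = 28/9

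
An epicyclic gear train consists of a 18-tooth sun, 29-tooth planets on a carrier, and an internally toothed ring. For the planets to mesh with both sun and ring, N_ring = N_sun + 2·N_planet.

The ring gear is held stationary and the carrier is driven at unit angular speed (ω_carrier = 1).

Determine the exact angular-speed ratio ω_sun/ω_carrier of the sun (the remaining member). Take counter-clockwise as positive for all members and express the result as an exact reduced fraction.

47/9

N_ring = 18 + 2·29 = 76
18(ω_s−ω_c) = −76(ω_r−ω_c),  ω_r=0, ω_c=1
ω_s = 1 − (76/18)(0−1) = 47/9
ω_s/ω_c = 47/9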